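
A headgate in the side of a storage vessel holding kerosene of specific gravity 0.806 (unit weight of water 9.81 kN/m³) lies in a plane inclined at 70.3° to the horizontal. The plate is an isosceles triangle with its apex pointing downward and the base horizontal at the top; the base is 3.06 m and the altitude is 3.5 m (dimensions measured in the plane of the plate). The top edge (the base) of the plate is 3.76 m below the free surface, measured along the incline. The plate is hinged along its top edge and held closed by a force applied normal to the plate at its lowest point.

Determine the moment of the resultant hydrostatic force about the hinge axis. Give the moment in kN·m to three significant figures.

γ = 0.806 × 9.81 = 7.90686 kN/m³.
Let θ = 70.3° be the plate's angle to the horizontal; measure y along the incline from where the plane meets the free surface. Vertical depth h = y·sinθ with sinθ = 0.941471.
With the apex down, the centroid sits h/3 = 3.5/3 = 1.16667 m below the base (the top edge), so y_c = 3.76 + 1.16667 = 4.92667 m and h_c = 4.92667 × 0.941471 = 4.63832 m.
A = ½ × 3.06 × 3.5 = 5.355 m².
Resultant F = γ·h_c·A = 7.90686 × 4.63832 × 5.355 = 196.392 kN.
I_c = b·h³/36 = 3.06 × 3.5³/36 = 3.64437 m⁴.
Centre of pressure: y_p = y_c + I_c/(y_c·A) = 4.92667 + 3.64437/(4.92667 × 5.355) = 4.92667 + 0.138137 = 5.06481 m along the plane.
The resultant acts 1.16667 + 0.138137 = 1.30481 m (along the plate) below the hinge at the top edge, so the moment about the hinge is M = F × 1.30481 = 196.392 × 1.30481 = 256.254 kN·m.

M ≈ 256 kN·m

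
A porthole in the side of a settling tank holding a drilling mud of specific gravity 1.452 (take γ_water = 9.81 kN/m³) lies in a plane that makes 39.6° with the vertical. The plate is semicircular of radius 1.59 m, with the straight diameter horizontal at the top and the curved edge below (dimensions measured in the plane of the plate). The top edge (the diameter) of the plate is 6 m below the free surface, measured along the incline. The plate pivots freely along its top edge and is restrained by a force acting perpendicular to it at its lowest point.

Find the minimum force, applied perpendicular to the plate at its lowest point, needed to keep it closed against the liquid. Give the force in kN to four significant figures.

P ≈ 128.3 kN

γ = 1.452 × 9.81 = 14.24412 kN/m³.
The plate makes 39.6° with the vertical, i.e. θ = 90° − 39.6° = 50.4° to the horizontal. Measuring y along the incline from the free-surface line, vertical depth h = y·sinθ with sinθ = 0.770513.
The centroid of a semicircle lies 4r/(3π) = 0.674817 m from the diameter, here below the top edge, so y_c = 6 + 0.674817 = 6.67482 m and h_c = 6.67482 × 0.770513 = 5.14304 m.
A = πr²/2 = π × 1.59²/2 = 3.97113 m².
Resultant F = γ·h_c·A = 14.24412 × 5.14304 × 3.97113 = 290.917 kN.
I_c = (π/8 − 8/(9π))·r⁴ = 0.109757 × 1.59⁴ = 0.701489 m⁴.
Centre of pressure: y_p = y_c + I_c/(y_c·A) = 6.67482 + 0.701489/(6.67482 × 3.97113) = 6.67482 + 0.0264647 = 6.70128 m along the plane.
The resultant acts 0.674817 + 0.0264647 = 0.701282 m (along the plate) below the hinge at the top edge, so the moment about the hinge is M = F × 0.701282 = 290.917 × 0.701282 = 204.015 kN·m.
A normal force at the bottom, 1.59 m from the hinge, must supply this moment: P = 204.015/1.59 = 128.311 kN.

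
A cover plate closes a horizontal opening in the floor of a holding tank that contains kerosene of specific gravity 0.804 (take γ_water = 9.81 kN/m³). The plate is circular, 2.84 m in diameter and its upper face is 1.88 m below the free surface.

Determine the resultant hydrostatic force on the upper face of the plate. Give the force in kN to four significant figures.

F ≈ 93.93 kN

γ = 0.804 × 9.81 = 7.88724 kN/m³.
The plate is horizontal, so pressure is uniform at p = γ·h = 7.88724 × 1.88 = 14.828 kN/m².
A = π(1.42)² = 6.33471 m².
F = p·A = 14.828 × 6.33471 = 93.9311 kN.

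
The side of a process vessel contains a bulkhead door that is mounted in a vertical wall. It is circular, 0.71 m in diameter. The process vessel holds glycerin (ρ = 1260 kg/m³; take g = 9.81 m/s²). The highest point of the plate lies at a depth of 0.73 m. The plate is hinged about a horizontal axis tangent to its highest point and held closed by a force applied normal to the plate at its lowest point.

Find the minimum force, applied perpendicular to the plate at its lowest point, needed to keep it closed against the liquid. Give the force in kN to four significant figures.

P ≈ 2.872 kN

γ = ρg = 1260 × 9.81 / 1000 = 12.3606 kN/m³.
The centroid is at the centre, 0.355 m below the top of the plate, so the centroid depth is h_c = 0.73 + 0.355 = 1.085 m.
A = π(0.355)² = 0.395919 m².
Resultant F = γ·h_c·A = 12.3606 × 1.085 × 0.395919 = 5.30977 kN.
I_c = πr⁴/4 = π × 0.355⁴/4 = 0.0124739 m⁴.
Centre of pressure: y_p = y_c + I_c/(y_c·A) = 1.085 + 0.0124739/(1.085 × 0.395919) = 1.085 + 0.029038 = 1.11404 m along the plane.
The resultant acts 0.355 + 0.029038 = 0.384038 m (along the plate) below the hinge at the top edge, so the moment about the hinge is M = F × 0.384038 = 5.30977 × 0.384038 = 2.03915 kN·m.
A normal force at the bottom, 0.71 m from the hinge, must supply this moment: P = 2.03915/0.71 = 2.87204 kN.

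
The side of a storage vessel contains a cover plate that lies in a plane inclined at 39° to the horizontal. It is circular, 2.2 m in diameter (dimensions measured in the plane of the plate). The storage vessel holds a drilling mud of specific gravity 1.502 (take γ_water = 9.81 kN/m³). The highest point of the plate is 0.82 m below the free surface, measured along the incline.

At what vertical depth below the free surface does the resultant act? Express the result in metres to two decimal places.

h_p = 1.31 m

γ = 1.502 × 9.81 = 14.73462 kN/m³.
Let θ = 39° be the plate's angle to the horizontal; measure y along the incline from where the plane meets the free surface. Vertical depth h = y·sinθ with sinθ = 0.629320.
The centroid is at the centre, 1.1 m below the top of the plate, so y_c = 0.82 + 1.1 = 1.92 m and h_c = 1.92 × 0.629320 = 1.20829 m.
A = π(1.1)² = 3.80133 m².
Resultant F = γ·h_c·A = 14.73462 × 1.20829 × 3.80133 = 67.6777 kN.
I_c = πr⁴/4 = π × 1.1⁴/4 = 1.1499 m⁴.
Centre of pressure: y_p = y_c + I_c/(y_c·A) = 1.92 + 1.1499/(1.92 × 3.80133) = 1.92 + 0.157552 = 2.07755 m along the plane.
Vertically, h_p = y_p·sinθ = 2.07755 × 0.629320 = 1.30744 m.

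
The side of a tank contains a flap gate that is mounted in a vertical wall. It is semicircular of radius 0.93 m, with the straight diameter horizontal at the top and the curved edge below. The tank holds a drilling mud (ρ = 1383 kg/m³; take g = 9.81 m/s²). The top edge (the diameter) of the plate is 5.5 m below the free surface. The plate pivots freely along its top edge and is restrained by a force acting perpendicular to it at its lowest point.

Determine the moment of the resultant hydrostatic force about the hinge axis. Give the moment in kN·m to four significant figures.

M ≈ 44.00 kN·m

γ = ρg = 1383 × 9.81 / 1000 = 13.56723 kN/m³.
The centroid of a semicircle lies 4r/(3π) = 0.394704 m from the diameter, here below the top edge, so the centroid depth is h_c = 5.5 + 0.394704 = 5.8947 m.
A = πr²/2 = π × 0.93²/2 = 1.35858 m².
Resultant F = γ·h_c·A = 13.56723 × 5.8947 × 1.35858 = 108.652 kN.
I_c = (π/8 − 8/(9π))·r⁴ = 0.109757 × 0.93⁴ = 0.0821039 m⁴.
Centre of pressure: y_p = y_c + I_c/(y_c·A) = 5.8947 + 0.0821039/(5.8947 × 1.35858) = 5.8947 + 0.0102522 = 5.90495 m along the plane.
The resultant acts 0.394704 + 0.0102522 = 0.404956 m (along the plate) below the hinge at the top edge, so the moment about the hinge is M = F × 0.404956 = 108.652 × 0.404956 = 43.9993 kN·m.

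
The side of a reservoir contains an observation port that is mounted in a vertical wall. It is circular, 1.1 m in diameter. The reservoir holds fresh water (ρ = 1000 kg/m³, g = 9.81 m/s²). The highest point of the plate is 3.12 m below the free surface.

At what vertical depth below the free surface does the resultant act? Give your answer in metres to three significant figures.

γ = ρg = 1000 × 9.81 = 9810 N/m³ = 9.81 kN/m³.
The centroid is at the centre, 0.55 m below the top of the plate, so the centroid depth is h_c = 3.12 + 0.55 = 3.67 m.
A = π(0.55)² = 0.950332 m².
Resultant F = γ·h_c·A = 9.81 × 3.67 × 0.950332 = 34.2145 kN.
I_c = πr⁴/4 = π × 0.55⁴/4 = 0.0718688 m⁴.
Centre of pressure: y_p = y_c + I_c/(y_c·A) = 3.67 + 0.0718688/(3.67 × 0.950332) = 3.67 + 0.0206063 = 3.69061 m along the plane.

h_p = 3.69 m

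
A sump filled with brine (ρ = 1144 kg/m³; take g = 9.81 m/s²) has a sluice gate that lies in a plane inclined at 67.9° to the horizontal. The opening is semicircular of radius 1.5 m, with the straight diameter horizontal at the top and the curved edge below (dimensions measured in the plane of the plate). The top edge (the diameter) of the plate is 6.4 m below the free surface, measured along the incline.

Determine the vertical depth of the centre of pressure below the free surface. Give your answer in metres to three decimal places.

h_p = 6.540 m

γ = ρg = 1144 × 9.81 / 1000 = 11.22264 kN/m³.
Let θ = 67.9° be the plate's angle to the horizontal; measure y along the incline from where the plane meets the free surface. Vertical depth h = y·sinθ with sinθ = 0.926529.
The centroid of a semicircle lies 4r/(3π) = 0.63662 m from the diameter, here below the top edge, so y_c = 6.4 + 0.63662 = 7.03662 m and h_c = 7.03662 × 0.926529 = 6.51963 m.
A = πr²/2 = π × 1.5²/2 = 3.53429 m².
Resultant F = γ·h_c·A = 11.22264 × 6.51963 × 3.53429 = 258.595 kN.
I_c = (π/8 − 8/(9π))·r⁴ = 0.109757 × 1.5⁴ = 0.555645 m⁴.
Centre of pressure: y_p = y_c + I_c/(y_c·A) = 7.03662 + 0.555645/(7.03662 × 3.53429) = 7.03662 + 0.0223425 = 7.05896 m along the plane.
Vertically, h_p = y_p·sinθ = 7.05896 × 0.926529 = 6.54033 m.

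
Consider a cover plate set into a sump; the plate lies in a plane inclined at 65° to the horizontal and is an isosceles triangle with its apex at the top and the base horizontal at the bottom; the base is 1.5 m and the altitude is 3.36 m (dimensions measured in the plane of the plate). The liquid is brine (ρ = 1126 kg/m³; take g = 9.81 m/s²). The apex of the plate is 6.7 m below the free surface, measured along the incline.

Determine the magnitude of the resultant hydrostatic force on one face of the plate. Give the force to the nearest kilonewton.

γ = ρg = 1126 × 9.81 / 1000 = 11.04606 kN/m³.
Let θ = 65° be the plate's angle to the horizontal; measure y along the incline from where the plane meets the free surface. Vertical depth h = y·sinθ with sinθ = 0.906308.
With the apex up, the centroid sits 2h/3 = 2 × 3.36/3 = 2.24 m below the apex, so y_c = 6.7 + 2.24 = 8.94 m and h_c = 8.94 × 0.906308 = 8.10239 m.
A = ½ × 1.5 × 3.36 = 2.52 m².
Resultant F = γ·h_c·A = 11.04606 × 8.10239 × 2.52 = 225.539 kN.

F ≈ 226 kN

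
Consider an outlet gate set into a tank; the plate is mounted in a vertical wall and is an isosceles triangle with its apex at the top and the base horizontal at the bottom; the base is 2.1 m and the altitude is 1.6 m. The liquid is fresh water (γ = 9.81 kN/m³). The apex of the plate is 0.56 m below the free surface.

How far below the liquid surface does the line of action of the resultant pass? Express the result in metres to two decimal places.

h_p = 1.71 m

γ = 9.81 kN/m³.
With the apex up, the centroid sits 2h/3 = 2 × 1.6/3 = 1.06667 m below the apex, so the centroid depth is h_c = 0.56 + 1.06667 = 1.62667 m.
A = ½ × 2.1 × 1.6 = 1.68 m².
Resultant F = γ·h_c·A = 9.81 × 1.62667 × 1.68 = 26.8088 kN.
I_c = b·h³/36 = 2.1 × 1.6³/36 = 0.238933 m⁴.
Centre of pressure: y_p = y_c + I_c/(y_c·A) = 1.62667 + 0.238933/(1.62667 × 1.68) = 1.62667 + 0.0874314 = 1.7141 m along the plane.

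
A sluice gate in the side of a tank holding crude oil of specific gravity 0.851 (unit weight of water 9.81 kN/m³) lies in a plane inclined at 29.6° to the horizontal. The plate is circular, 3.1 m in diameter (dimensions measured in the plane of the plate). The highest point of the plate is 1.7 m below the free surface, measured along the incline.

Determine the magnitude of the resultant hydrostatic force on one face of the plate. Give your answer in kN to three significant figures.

F ≈ 101 kN

γ = 0.851 × 9.81 = 8.34831 kN/m³.
Let θ = 29.6° be the plate's angle to the horizontal; measure y along the incline from where the plane meets the free surface. Vertical depth h = y·sinθ with sinθ = 0.493942.
The centroid is at the centre, 1.55 m below the top of the plate, so y_c = 1.7 + 1.55 = 3.25 m and h_c = 3.25 × 0.493942 = 1.60531 m.
A = π(1.55)² = 7.54768 m².
Resultant F = γ·h_c·A = 8.34831 × 1.60531 × 7.54768 = 101.151 kN.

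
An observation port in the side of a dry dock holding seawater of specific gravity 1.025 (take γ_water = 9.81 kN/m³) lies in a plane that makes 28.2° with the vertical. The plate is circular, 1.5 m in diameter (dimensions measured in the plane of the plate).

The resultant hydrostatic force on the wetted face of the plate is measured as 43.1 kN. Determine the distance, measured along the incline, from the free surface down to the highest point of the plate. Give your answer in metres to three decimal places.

y_top ≈ 2.002 m

γ = 1.025 × 9.81 = 10.05525 kN/m³.
A = π(0.75)² = 1.76715 m².
From F = γ·h_c·A, the centroid depth is h_c = 43.1/(10.05525 × 1.76715) = 2.42555 m.
The plate makes 28.2° with the vertical, i.e. θ = 90° − 28.2° = 61.8° to the horizontal. Measuring y along the incline from the free-surface line, vertical depth h = y·sinθ with sinθ = 0.881303.
Along the incline, y_c = h_c/sinθ = 2.42555/0.881303 = 2.75223 m.
The centroid is at the centre, 0.75 m below the top of the plate, so the highest point sits at y_top = 2.75223 − 0.75 = 2.00223 m along the incline.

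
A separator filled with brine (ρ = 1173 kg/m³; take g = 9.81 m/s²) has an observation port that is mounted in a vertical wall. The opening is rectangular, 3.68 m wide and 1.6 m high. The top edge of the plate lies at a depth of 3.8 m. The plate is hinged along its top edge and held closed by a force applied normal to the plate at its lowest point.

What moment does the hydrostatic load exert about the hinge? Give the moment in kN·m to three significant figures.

γ = ρg = 1173 × 9.81 / 1000 = 11.50713 kN/m³.
The centroid lies 1.6/2 = 0.8 m below the top edge, so the centroid depth is h_c = 3.8 + 0.8 = 4.6 m.
A = 3.68 × 1.6 = 5.888 m².
Resultant F = γ·h_c·A = 11.50713 × 4.6 × 5.888 = 311.668 kN.
I_c = b·h³/12 = 3.68 × 1.6³/12 = 1.25611 m⁴.
Centre of pressure: y_p = y_c + I_c/(y_c·A) = 4.6 + 1.25611/(4.6 × 5.888) = 4.6 + 0.0463769 = 4.64638 m along the plane.
The resultant acts 0.8 + 0.0463769 = 0.846377 m (along the plate) below the hinge at the top edge, so the moment about the hinge is M = F × 0.846377 = 311.668 × 0.846377 = 263.789 kN·m.

M ≈ 264 kN·m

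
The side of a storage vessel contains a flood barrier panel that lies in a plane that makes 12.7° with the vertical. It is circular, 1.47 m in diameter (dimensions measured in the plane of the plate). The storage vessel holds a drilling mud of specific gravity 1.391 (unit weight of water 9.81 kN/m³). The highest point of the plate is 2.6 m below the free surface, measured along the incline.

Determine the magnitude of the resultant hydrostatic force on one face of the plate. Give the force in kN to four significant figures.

F ≈ 75.35 kN

γ = 1.391 × 9.81 = 13.64571 kN/m³.
The plate makes 12.7° with the vertical, i.e. θ = 90° − 12.7° = 77.3° to the horizontal. Measuring y along the incline from the free-surface line, vertical depth h = y·sinθ with sinθ = 0.975535.
The centroid is at the centre, 0.735 m below the top of the plate, so y_c = 2.6 + 0.735 = 3.335 m and h_c = 3.335 × 0.975535 = 3.25341 m.
A = π(0.735)² = 1.69717 m².
Resultant F = γ·h_c·A = 13.64571 × 3.25341 × 1.69717 = 75.346 kN.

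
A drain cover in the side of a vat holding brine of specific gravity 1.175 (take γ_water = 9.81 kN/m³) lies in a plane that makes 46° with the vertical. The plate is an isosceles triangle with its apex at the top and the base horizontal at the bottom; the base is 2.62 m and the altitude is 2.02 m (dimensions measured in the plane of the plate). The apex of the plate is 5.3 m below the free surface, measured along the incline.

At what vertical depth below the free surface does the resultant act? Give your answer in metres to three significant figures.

γ = 1.175 × 9.81 = 11.52675 kN/m³.
The plate makes 46° with the vertical, i.e. θ = 90° − 46° = 44° to the horizontal. Measuring y along the incline from the free-surface line, vertical depth h = y·sinθ with sinθ = 0.694658.
With the apex up, the centroid sits 2h/3 = 2 × 2.02/3 = 1.34667 m below the apex, so y_c = 5.3 + 1.34667 = 6.64667 m and h_c = 6.64667 × 0.694658 = 4.61716 m.
A = ½ × 2.62 × 2.02 = 2.6462 m².
Resultant F = γ·h_c·A = 11.52675 × 4.61716 × 2.6462 = 140.833 kN.
I_c = b·h³/36 = 2.62 × 2.02³/36 = 0.599864 m⁴.
Centre of pressure: y_p = y_c + I_c/(y_c·A) = 6.64667 + 0.599864/(6.64667 × 2.6462) = 6.64667 + 0.0341056 = 6.68078 m along the plane.
Vertically, h_p = y_p·sinθ = 6.68078 × 0.694658 = 4.64086 m.

h_p = 4.64 m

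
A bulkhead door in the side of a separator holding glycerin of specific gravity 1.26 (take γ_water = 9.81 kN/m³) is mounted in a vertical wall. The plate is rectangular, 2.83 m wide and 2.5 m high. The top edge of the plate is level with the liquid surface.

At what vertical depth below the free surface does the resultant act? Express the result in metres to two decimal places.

h_p = 1.67 m

γ = 1.26 × 9.81 = 12.3606 kN/m³.
The centroid lies 2.5/2 = 1.25 m below the top edge, so the centroid depth is h_c = 1.25 m.
A = 2.83 × 2.5 = 7.075 m².
Resultant F = γ·h_c·A = 12.3606 × 1.25 × 7.075 = 109.314 kN.
I_c = b·h³/12 = 2.83 × 2.5³/12 = 3.6849 m⁴.
Centre of pressure: y_p = y_c + I_c/(y_c·A) = 1.25 + 3.6849/(1.25 × 7.075) = 1.25 + 0.416667 = 1.66667 m along the plane.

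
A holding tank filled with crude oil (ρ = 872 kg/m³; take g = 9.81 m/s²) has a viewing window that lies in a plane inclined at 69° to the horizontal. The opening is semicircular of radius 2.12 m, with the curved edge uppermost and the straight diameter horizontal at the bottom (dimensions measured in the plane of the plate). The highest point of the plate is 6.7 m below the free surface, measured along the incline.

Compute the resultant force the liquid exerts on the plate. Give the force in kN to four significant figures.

γ = ρg = 872 × 9.81 / 1000 = 8.55432 kN/m³.
Let θ = 69° be the plate's angle to the horizontal; measure y along the incline from where the plane meets the free surface. Vertical depth h = y·sinθ with sinθ = 0.933580.
The centroid lies 4r/(3π) = 0.899756 m above the diameter, so r − 4r/(3π) = 2.12 − 0.899756 = 1.22024 m below the topmost point, so y_c = 6.7 + 1.22024 = 7.92024 m and h_c = 7.92024 × 0.933580 = 7.39418 m.
A = πr²/2 = π × 2.12²/2 = 7.05979 m².
Resultant F = γ·h_c·A = 8.55432 × 7.39418 × 7.05979 = 446.547 kN.

F ≈ 446.5 kN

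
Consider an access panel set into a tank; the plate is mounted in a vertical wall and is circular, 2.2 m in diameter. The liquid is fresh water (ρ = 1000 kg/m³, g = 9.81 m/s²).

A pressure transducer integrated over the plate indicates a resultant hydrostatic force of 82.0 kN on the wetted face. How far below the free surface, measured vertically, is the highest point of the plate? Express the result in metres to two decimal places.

d_top ≈ 1.10 m

γ = ρg = 1000 × 9.81 = 9810 N/m³ = 9.81 kN/m³.
A = π(1.1)² = 3.80133 m².
From F = γ·h_c·A, the centroid depth is h_c = 82.0/(9.81 × 3.80133) = 2.19892 m.
The centroid is at the centre, 1.1 m below the top of the plate, so the highest point sits at h_top = 2.19892 − 1.1 = 1.09892 m below the surface.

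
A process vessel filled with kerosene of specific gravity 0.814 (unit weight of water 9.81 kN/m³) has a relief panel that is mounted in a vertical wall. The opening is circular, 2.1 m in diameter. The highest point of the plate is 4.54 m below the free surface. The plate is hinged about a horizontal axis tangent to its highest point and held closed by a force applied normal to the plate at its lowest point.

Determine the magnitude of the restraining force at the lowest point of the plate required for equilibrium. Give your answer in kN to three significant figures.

γ = 0.814 × 9.81 = 7.98534 kN/m³.
The centroid is at the centre, 1.05 m below the top of the plate, so the centroid depth is h_c = 4.54 + 1.05 = 5.59 m.
A = π(1.05)² = 3.46361 m².
Resultant F = γ·h_c·A = 7.98534 × 5.59 × 3.46361 = 154.609 kN.
I_c = πr⁴/4 = π × 1.05⁴/4 = 0.954656 m⁴.
Centre of pressure: y_p = y_c + I_c/(y_c·A) = 5.59 + 0.954656/(5.59 × 3.46361) = 5.59 + 0.0493067 = 5.63931 m along the plane.
The resultant acts 1.05 + 0.0493067 = 1.09931 m (along the plate) below the hinge at the top edge, so the moment about the hinge is M = F × 1.09931 = 154.609 × 1.09931 = 169.963 kN·m.
A normal force at the bottom, 2.1 m from the hinge, must supply this moment: P = 169.963/2.1 = 80.9348 kN.

P ≈ 80.9 kN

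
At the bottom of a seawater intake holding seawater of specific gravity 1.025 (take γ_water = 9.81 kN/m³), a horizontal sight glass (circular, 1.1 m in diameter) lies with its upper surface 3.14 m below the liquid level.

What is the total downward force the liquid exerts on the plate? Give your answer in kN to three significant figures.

γ = 1.025 × 9.81 = 10.05525 kN/m³.
The plate is horizontal, so pressure is uniform at p = γ·h = 10.05525 × 3.14 = 31.5735 kN/m².
A = π(0.55)² = 0.950332 m².
F = p·A = 31.5735 × 0.950332 = 30.0053 kN.

F ≈ 30.0 kN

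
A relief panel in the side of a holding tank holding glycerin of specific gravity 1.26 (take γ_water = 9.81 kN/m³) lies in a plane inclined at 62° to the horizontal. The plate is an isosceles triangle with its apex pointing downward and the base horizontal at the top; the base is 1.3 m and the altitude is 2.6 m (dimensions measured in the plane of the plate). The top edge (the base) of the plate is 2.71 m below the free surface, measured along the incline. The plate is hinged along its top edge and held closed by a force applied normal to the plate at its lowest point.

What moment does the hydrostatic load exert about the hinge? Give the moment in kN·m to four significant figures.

M ≈ 64.10 kN·m

γ = 1.26 × 9.81 = 12.3606 kN/m³.
Let θ = 62° be the plate's angle to the horizontal; measure y along the incline from where the plane meets the free surface. Vertical depth h = y·sinθ with sinθ = 0.882948.
With the apex down, the centroid sits h/3 = 2.6/3 = 0.866667 m below the base (the top edge), so y_c = 2.71 + 0.866667 = 3.57667 m and h_c = 3.57667 × 0.882948 = 3.15801 m.
A = ½ × 1.3 × 2.6 = 1.69 m².
Resultant F = γ·h_c·A = 12.3606 × 3.15801 × 1.69 = 65.969 kN.
I_c = b·h³/36 = 1.3 × 2.6³/36 = 0.634689 m⁴.
Centre of pressure: y_p = y_c + I_c/(y_c·A) = 3.57667 + 0.634689/(3.57667 × 1.69) = 3.57667 + 0.105001 = 3.68167 m along the plane.
The resultant acts 0.866667 + 0.105001 = 0.971668 m (along the plate) below the hinge at the top edge, so the moment about the hinge is M = F × 0.971668 = 65.969 × 0.971668 = 64.1 kN·m.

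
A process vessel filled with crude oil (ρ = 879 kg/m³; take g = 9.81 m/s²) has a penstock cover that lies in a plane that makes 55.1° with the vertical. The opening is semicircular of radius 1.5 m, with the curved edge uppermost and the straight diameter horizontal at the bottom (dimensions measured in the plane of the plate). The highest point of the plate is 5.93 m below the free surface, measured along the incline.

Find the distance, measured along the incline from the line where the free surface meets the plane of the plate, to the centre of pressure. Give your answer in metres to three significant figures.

γ = ρg = 879 × 9.81 / 1000 = 8.62299 kN/m³.
The plate makes 55.1° with the vertical, i.e. θ = 90° − 55.1° = 34.9° to the horizontal. Measuring y along the incline from the free-surface line, vertical depth h = y·sinθ with sinθ = 0.572146.
The centroid lies 4r/(3π) = 0.63662 m above the diameter, so r − 4r/(3π) = 1.5 − 0.63662 = 0.86338 m below the topmost point, so y_c = 5.93 + 0.86338 = 6.79338 m and h_c = 6.79338 × 0.572146 = 3.88681 m.
A = πr²/2 = π × 1.5²/2 = 3.53429 m².
Resultant F = γ·h_c·A = 8.62299 × 3.88681 × 3.53429 = 118.455 kN.
I_c = (π/8 − 8/(9π))·r⁴ = 0.109757 × 1.5⁴ = 0.555645 m⁴.
Centre of pressure: y_p = y_c + I_c/(y_c·A) = 6.79338 + 0.555645/(6.79338 × 3.53429) = 6.79338 + 0.0231424 = 6.81652 m along the plane.

y_p = 6.82 m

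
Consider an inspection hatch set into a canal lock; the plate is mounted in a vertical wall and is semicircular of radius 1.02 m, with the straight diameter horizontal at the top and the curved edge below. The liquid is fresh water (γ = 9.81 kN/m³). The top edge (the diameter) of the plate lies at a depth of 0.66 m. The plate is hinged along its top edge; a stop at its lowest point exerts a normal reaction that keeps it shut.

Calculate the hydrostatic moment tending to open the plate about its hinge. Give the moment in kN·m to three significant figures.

M ≈ 8.75 kN·m

γ = 9.81 kN/m³.
The centroid of a semicircle lies 4r/(3π) = 0.432901 m from the diameter, here below the top edge, so the centroid depth is h_c = 0.66 + 0.432901 = 1.0929 m.
A = πr²/2 = π × 1.02²/2 = 1.63426 m².
Resultant F = γ·h_c·A = 9.81 × 1.0929 × 1.63426 = 17.5215 kN.
I_c = (π/8 − 8/(9π))·r⁴ = 0.109757 × 1.02⁴ = 0.118805 m⁴.
Centre of pressure: y_p = y_c + I_c/(y_c·A) = 1.0929 + 0.118805/(1.0929 × 1.63426) = 1.0929 + 0.0665171 = 1.15942 m along the plane.
The resultant acts 0.432901 + 0.0665171 = 0.499418 m (along the plate) below the hinge at the top edge, so the moment about the hinge is M = F × 0.499418 = 17.5215 × 0.499418 = 8.75055 kN·m.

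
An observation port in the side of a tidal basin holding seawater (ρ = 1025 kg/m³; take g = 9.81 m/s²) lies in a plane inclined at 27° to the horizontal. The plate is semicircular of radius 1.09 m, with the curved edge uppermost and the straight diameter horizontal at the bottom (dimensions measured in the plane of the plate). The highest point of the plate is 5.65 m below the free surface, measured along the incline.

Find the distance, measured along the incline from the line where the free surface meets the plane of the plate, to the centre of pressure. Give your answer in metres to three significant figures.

γ = ρg = 1025 × 9.81 / 1000 = 10.05525 kN/m³.
Let θ = 27° be the plate's angle to the horizontal; measure y along the incline from where the plane meets the free surface. Vertical depth h = y·sinθ with sinθ = 0.453990.
The centroid lies 4r/(3π) = 0.46261 m above the diameter, so r − 4r/(3π) = 1.09 − 0.46261 = 0.62739 m below the topmost point, so y_c = 5.65 + 0.62739 = 6.27739 m and h_c = 6.27739 × 0.453990 = 2.84987 m.
A = πr²/2 = π × 1.09²/2 = 1.86626 m².
Resultant F = γ·h_c·A = 10.05525 × 2.84987 × 1.86626 = 53.4798 kN.
I_c = (π/8 − 8/(9π))·r⁴ = 0.109757 × 1.09⁴ = 0.154931 m⁴.
Centre of pressure: y_p = y_c + I_c/(y_c·A) = 6.27739 + 0.154931/(6.27739 × 1.86626) = 6.27739 + 0.0132247 = 6.29061 m along the plane.

y_p = 6.29 m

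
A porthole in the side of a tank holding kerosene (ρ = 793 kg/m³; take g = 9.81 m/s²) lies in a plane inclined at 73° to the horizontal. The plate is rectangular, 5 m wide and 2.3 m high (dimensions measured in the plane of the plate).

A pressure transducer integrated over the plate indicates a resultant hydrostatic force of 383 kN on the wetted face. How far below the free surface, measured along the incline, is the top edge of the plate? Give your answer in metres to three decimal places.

y_top ≈ 3.327 m

γ = ρg = 793 × 9.81 / 1000 = 7.77933 kN/m³.
A = 5 × 2.3 = 11.5 m².
From F = γ·h_c·A, the centroid depth is h_c = 383/(7.77933 × 11.5) = 4.28113 m.
Let θ = 73° be the plate's angle to the horizontal; measure y along the incline from where the plane meets the free surface. Vertical depth h = y·sinθ with sinθ = 0.956305.
Along the incline, y_c = h_c/sinθ = 4.28113/0.956305 = 4.47674 m.
The centroid lies 2.3/2 = 1.15 m below the top edge, so the top edge sits at y_top = 4.47674 − 1.15 = 3.32674 m along the incline.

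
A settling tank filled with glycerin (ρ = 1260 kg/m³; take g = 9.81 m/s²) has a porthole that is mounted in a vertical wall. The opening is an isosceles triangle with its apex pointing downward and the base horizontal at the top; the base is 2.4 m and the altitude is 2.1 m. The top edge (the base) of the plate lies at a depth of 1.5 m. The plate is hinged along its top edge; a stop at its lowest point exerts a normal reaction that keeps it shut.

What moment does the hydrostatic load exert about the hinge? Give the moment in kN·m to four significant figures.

M ≈ 55.60 kN·m

γ = ρg = 1260 × 9.81 / 1000 = 12.3606 kN/m³.
With the apex down, the centroid sits h/3 = 2.1/3 = 0.7 m below the base (the top edge), so the centroid depth is h_c = 1.5 + 0.7 = 2.2 m.
A = ½ × 2.4 × 2.1 = 2.52 m².
Resultant F = γ·h_c·A = 12.3606 × 2.2 × 2.52 = 68.5272 kN.
I_c = b·h³/36 = 2.4 × 2.1³/36 = 0.6174 m⁴.
Centre of pressure: y_p = y_c + I_c/(y_c·A) = 2.2 + 0.6174/(2.2 × 2.52) = 2.2 + 0.111364 = 2.31136 m along the plane.
The resultant acts 0.7 + 0.111364 = 0.811364 m (along the plate) below the hinge at the top edge, so the moment about the hinge is M = F × 0.811364 = 68.5272 × 0.811364 = 55.6005 kN·m.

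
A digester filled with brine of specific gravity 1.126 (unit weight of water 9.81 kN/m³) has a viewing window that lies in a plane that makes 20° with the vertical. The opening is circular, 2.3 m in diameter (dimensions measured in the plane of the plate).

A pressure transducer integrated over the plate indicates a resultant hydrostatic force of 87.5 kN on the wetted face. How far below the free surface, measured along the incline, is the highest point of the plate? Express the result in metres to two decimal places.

y_top ≈ 0.88 m

γ = 1.126 × 9.81 = 11.04606 kN/m³.
A = π(1.15)² = 4.15476 m².
From F = γ·h_c·A, the centroid depth is h_c = 87.5/(11.04606 × 4.15476) = 1.90658 m.
The plate makes 20° with the vertical, i.e. θ = 90° − 20° = 70° to the horizontal. Measuring y along the incline from the free-surface line, vertical depth h = y·sinθ with sinθ = 0.939693.
Along the incline, y_c = h_c/sinθ = 1.90658/0.939693 = 2.02894 m.
The centroid is at the centre, 1.15 m below the top of the plate, so the highest point sits at y_top = 2.02894 − 1.15 = 0.87894 m along the incline.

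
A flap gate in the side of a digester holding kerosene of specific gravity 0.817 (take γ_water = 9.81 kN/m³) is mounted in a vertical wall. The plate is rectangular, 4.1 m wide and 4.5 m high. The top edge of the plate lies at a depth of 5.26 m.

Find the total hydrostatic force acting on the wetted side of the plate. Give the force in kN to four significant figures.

γ = 0.817 × 9.81 = 8.01477 kN/m³.
The centroid lies 4.5/2 = 2.25 m below the top edge, so the centroid depth is h_c = 5.26 + 2.25 = 7.51 m.
A = 4.1 × 4.5 = 18.45 m².
Resultant F = γ·h_c·A = 8.01477 × 7.51 × 18.45 = 1110.52 kN.

F ≈ 1111 kN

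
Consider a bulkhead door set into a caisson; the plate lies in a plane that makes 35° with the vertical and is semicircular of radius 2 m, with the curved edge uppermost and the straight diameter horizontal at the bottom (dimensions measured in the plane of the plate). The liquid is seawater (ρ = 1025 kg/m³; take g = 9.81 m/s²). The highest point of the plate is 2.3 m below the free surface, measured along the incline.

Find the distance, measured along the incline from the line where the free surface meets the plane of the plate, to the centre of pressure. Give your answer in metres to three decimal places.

γ = ρg = 1025 × 9.81 / 1000 = 10.05525 kN/m³.
The plate makes 35° with the vertical, i.e. θ = 90° − 35° = 55° to the horizontal. Measuring y along the incline from the free-surface line, vertical depth h = y·sinθ with sinθ = 0.819152.
The centroid lies 4r/(3π) = 0.848826 m above the diameter, so r − 4r/(3π) = 2 − 0.848826 = 1.15117 m below the topmost point, so y_c = 2.3 + 1.15117 = 3.45117 m and h_c = 3.45117 × 0.819152 = 2.82703 m.
A = πr²/2 = π × 2²/2 = 6.28319 m².
Resultant F = γ·h_c·A = 10.05525 × 2.82703 × 6.28319 = 178.609 kN.
I_c = (π/8 − 8/(9π))·r⁴ = 0.109757 × 2⁴ = 1.75611 m⁴.
Centre of pressure: y_p = y_c + I_c/(y_c·A) = 3.45117 + 1.75611/(3.45117 × 6.28319) = 3.45117 + 0.0809851 = 3.53216 m along the plane.

y_p = 3.532 m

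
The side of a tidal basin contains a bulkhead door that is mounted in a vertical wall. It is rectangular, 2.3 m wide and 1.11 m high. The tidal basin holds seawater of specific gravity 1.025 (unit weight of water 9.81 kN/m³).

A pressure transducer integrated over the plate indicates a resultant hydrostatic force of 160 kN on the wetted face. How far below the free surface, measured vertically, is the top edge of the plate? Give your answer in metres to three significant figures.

γ = 1.025 × 9.81 = 10.05525 kN/m³.
A = 2.3 × 1.11 = 2.553 m².
From F = γ·h_c·A, the centroid depth is h_c = 160/(10.05525 × 2.553) = 6.2327 m.
The centroid lies 1.11/2 = 0.555 m below the top edge, so the top edge sits at h_top = 6.2327 − 0.555 = 5.6777 m below the surface.

d_top ≈ 5.68 m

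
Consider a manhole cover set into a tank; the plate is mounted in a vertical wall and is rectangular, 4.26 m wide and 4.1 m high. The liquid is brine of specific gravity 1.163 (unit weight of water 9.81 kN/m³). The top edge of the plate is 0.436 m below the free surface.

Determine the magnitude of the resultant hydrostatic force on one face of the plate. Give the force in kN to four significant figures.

γ = 1.163 × 9.81 = 11.40903 kN/m³.
The centroid lies 4.1/2 = 2.05 m below the top edge, so the centroid depth is h_c = 0.436 + 2.05 = 2.486 m.
A = 4.26 × 4.1 = 17.466 m².
Resultant F = γ·h_c·A = 11.40903 × 2.486 × 17.466 = 495.386 kN.

F ≈ 495.4 kN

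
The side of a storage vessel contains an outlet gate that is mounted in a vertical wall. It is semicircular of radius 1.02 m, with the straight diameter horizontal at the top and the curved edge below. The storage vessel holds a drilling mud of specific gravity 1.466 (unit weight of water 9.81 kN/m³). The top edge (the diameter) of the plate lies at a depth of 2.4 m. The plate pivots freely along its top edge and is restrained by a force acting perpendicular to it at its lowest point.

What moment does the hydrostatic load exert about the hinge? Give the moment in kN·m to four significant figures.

γ = 1.466 × 9.81 = 14.38146 kN/m³.
The centroid of a semicircle lies 4r/(3π) = 0.432901 m from the diameter, here below the top edge, so the centroid depth is h_c = 2.4 + 0.432901 = 2.8329 m.
A = πr²/2 = π × 1.02²/2 = 1.63426 m².
Resultant F = γ·h_c·A = 14.38146 × 2.8329 × 1.63426 = 66.5818 kN.
I_c = (π/8 − 8/(9π))·r⁴ = 0.109757 × 1.02⁴ = 0.118805 m⁴.
Centre of pressure: y_p = y_c + I_c/(y_c·A) = 2.8329 + 0.118805/(2.8329 × 1.63426) = 2.8329 + 0.0256615 = 2.85856 m along the plane.
The resultant acts 0.432901 + 0.0256615 = 0.458562 m (along the plate) below the hinge at the top edge, so the moment about the hinge is M = F × 0.458562 = 66.5818 × 0.458562 = 30.5319 kN·m.

M ≈ 30.53 kN·m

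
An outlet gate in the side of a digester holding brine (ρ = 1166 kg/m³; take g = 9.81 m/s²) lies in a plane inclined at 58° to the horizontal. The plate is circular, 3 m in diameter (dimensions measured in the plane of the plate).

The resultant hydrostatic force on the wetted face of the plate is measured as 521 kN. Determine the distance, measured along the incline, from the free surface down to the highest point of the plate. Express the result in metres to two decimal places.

y_top ≈ 6.10 m

γ = ρg = 1166 × 9.81 / 1000 = 11.43846 kN/m³.
A = π(1.5)² = 7.06858 m².
From F = γ·h_c·A, the centroid depth is h_c = 521/(11.43846 × 7.06858) = 6.44374 m.
Let θ = 58° be the plate's angle to the horizontal; measure y along the incline from where the plane meets the free surface. Vertical depth h = y·sinθ with sinθ = 0.848048.
Along the incline, y_c = h_c/sinθ = 6.44374/0.848048 = 7.59832 m.
The centroid is at the centre, 1.5 m below the top of the plate, so the highest point sits at y_top = 7.59832 − 1.5 = 6.09832 m along the incline.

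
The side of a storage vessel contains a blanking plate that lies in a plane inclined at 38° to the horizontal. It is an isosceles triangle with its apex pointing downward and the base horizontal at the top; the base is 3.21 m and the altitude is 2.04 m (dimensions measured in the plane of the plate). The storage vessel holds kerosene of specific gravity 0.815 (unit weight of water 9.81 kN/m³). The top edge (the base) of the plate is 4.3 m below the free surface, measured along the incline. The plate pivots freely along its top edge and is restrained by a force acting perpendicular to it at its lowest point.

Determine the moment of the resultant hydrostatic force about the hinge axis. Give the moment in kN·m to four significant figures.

M ≈ 58.30 kN·m

γ = 0.815 × 9.81 = 7.99515 kN/m³.
Let θ = 38° be the plate's angle to the horizontal; measure y along the incline from where the plane meets the free surface. Vertical depth h = y·sinθ with sinθ = 0.615661.
With the apex down, the centroid sits h/3 = 2.04/3 = 0.68 m below the base (the top edge), so y_c = 4.3 + 0.68 = 4.98 m and h_c = 4.98 × 0.615661 = 3.06599 m.
A = ½ × 3.21 × 2.04 = 3.2742 m².
Resultant F = γ·h_c·A = 7.99515 × 3.06599 × 3.2742 = 80.2606 kN.
I_c = b·h³/36 = 3.21 × 2.04³/36 = 0.756995 m⁴.
Centre of pressure: y_p = y_c + I_c/(y_c·A) = 4.98 + 0.756995/(4.98 × 3.2742) = 4.98 + 0.0464257 = 5.02643 m along the plane.
The resultant acts 0.68 + 0.0464257 = 0.726426 m (along the plate) below the hinge at the top edge, so the moment about the hinge is M = F × 0.726426 = 80.2606 × 0.726426 = 58.3034 kN·m.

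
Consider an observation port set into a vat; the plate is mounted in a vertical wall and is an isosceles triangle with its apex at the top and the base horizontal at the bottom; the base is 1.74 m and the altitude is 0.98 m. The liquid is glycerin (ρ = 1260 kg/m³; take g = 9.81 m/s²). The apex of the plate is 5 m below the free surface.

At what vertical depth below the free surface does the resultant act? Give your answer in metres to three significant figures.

γ = ρg = 1260 × 9.81 / 1000 = 12.3606 kN/m³.
With the apex up, the centroid sits 2h/3 = 2 × 0.98/3 = 0.653333 m below the apex, so the centroid depth is h_c = 5 + 0.653333 = 5.65333 m.
A = ½ × 1.74 × 0.98 = 0.8526 m².
Resultant F = γ·h_c·A = 12.3606 × 5.65333 × 0.8526 = 59.5785 kN.
I_c = b·h³/36 = 1.74 × 0.98³/36 = 0.0454909 m⁴.
Centre of pressure: y_p = y_c + I_c/(y_c·A) = 5.65333 + 0.0454909/(5.65333 × 0.8526) = 5.65333 + 0.00943789 = 5.66277 m along the plane.

h_p = 5.66 m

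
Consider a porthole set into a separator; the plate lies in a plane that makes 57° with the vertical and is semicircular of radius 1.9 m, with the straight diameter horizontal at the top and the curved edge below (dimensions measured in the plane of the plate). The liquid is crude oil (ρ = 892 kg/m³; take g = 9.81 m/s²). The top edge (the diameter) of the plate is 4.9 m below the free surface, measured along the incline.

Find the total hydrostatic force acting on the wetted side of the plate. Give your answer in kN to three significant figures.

F ≈ 154 kN

γ = ρg = 892 × 9.81 / 1000 = 8.75052 kN/m³.
The plate makes 57° with the vertical, i.e. θ = 90° − 57° = 33° to the horizontal. Measuring y along the incline from the free-surface line, vertical depth h = y·sinθ with sinθ = 0.544639.
The centroid of a semicircle lies 4r/(3π) = 0.806385 m from the diameter, here below the top edge, so y_c = 4.9 + 0.806385 = 5.70639 m and h_c = 5.70639 × 0.544639 = 3.10792 m.
A = πr²/2 = π × 1.9²/2 = 5.67057 m².
Resultant F = γ·h_c·A = 8.75052 × 3.10792 × 5.67057 = 154.216 kN.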